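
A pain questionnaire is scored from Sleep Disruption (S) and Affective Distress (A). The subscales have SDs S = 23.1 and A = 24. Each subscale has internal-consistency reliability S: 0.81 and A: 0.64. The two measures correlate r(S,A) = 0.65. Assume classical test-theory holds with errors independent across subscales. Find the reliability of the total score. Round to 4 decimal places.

0.8313

Var(S+A) = 23.1² + 24² + 2·[23.1·24·0.65] = 1109.61 + 720.72 = 1830.33.
Because errors are independent across components, Cov(Tᵢ,Tⱼ) = Cov(Xᵢ,Xⱼ); the off-diagonal part of the true-score variance is the same as above.
True-score variance = [23.1²·0.81 + 24²·0.64] + 720.72 = 800.864 + 720.72 = 1521.58.
Reliability = 1521.58 / 1830.33 = 0.8313.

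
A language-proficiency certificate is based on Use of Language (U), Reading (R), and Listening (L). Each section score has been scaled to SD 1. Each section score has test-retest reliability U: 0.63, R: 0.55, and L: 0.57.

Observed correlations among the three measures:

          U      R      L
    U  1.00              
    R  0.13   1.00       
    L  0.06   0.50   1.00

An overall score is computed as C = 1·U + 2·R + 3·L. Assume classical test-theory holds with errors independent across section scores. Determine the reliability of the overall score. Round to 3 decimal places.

Var(C) = 1 + 2² + 3² + 2·[2·0.13 + 3·0.06 + 6·0.50] = 14 + 6.88 = 20.88.
With uncorrelated errors the cross-covariances are all true-score covariance, so they carry over unchanged; only the diagonal terms shrink to ρᵢσᵢ².
True-score variance = [0.63 + 2²·0.55 + 3²·0.57] + 6.88 = 7.96 + 6.88 = 14.84.
Reliability = 14.84 / 20.88 = 0.711.

0.711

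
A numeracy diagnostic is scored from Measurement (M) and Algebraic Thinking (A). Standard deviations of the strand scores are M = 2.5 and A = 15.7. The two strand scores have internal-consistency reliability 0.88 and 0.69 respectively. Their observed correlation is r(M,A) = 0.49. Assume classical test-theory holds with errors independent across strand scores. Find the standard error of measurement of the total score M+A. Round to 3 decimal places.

Var(total) = 252.74 + 38.465 = 291.205.
True-score variance = 175.578 + 38.465 = 214.043, so reliability = 0.7350.
Error variance = 291.205 − 214.043 = 77.1619; SEM = √77.1619 = 8.784.

8.784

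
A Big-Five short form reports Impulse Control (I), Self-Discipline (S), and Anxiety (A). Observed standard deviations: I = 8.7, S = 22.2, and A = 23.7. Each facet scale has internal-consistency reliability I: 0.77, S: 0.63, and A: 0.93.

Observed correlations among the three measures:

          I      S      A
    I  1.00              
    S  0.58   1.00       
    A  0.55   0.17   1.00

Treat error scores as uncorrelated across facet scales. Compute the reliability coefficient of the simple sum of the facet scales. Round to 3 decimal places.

0.864

Var(I+S+A) = 8.7² + 22.2² + 23.7² + 2·[8.7·22.2·0.58 + 8.7·23.7·0.55 + 22.2·23.7·0.17] = 1130.22 + 629.739 = 1759.96.
With uncorrelated errors the cross-covariances are all true-score covariance, so they carry over unchanged; only the diagonal terms shrink to ρᵢσᵢ².
True-score variance = [8.7²·0.77 + 22.2²·0.63 + 23.7²·0.93] + 629.739 = 891.142 + 629.739 = 1520.88.
Reliability = 1520.88 / 1759.96 = 0.864.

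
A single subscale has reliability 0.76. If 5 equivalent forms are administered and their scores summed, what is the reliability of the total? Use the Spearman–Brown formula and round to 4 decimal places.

ρ_k = kρ / (1 + (k−1)ρ) = 5·0.76 / (1 + 4·0.76) = 3.800 / 4.040 = 0.9406.

0.9406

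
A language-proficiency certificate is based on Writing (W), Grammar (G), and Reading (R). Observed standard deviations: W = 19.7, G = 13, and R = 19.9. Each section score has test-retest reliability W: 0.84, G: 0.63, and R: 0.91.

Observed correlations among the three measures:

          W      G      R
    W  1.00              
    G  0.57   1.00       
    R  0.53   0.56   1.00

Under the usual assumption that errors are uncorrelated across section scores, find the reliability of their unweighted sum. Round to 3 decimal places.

0.918

Var(W+G+R) = 19.7² + 13² + 19.9² + 2·[19.7·13·0.57 + 19.7·19.9·0.53 + 13·19.9·0.56] = 953.1 + 997.25 = 1950.35.
With uncorrelated errors the cross-covariances are all true-score covariance, so they carry over unchanged; only the diagonal terms shrink to ρᵢσᵢ².
True-score variance = [19.7²·0.84 + 13²·0.63 + 19.9²·0.91] + 997.25 = 792.835 + 997.25 = 1790.08.
Reliability = 1790.08 / 1950.35 = 0.918.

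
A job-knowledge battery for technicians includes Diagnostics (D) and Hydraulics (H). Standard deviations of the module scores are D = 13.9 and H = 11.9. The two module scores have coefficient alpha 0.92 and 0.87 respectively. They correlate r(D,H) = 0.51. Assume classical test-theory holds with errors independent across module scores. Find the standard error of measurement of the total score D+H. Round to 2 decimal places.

Var(total) = 334.82 + 168.718 = 503.538.
True-score variance = 300.954 + 168.718 = 469.672, so reliability = 0.9327.
Error variance = 503.538 − 469.672 = 33.8661; SEM = √33.8661 = 5.82.

5.82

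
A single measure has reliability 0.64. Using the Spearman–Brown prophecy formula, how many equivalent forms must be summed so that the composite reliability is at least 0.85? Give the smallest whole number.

4

k ≥ ρ*(1−ρ₁)/(ρ₁(1−ρ*)) = 0.85·0.36 / (0.64·0.15) = 3.187.
Smallest integer k = 4.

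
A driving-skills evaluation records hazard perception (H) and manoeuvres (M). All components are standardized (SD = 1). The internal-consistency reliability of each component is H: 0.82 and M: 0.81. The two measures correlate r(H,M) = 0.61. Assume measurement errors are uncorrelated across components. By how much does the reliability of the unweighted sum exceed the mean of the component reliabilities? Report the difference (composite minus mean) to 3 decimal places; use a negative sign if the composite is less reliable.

0.070

Var(sum) = 2 + 1.22 = 3.22; true-score variance = 1.63 + 1.22 = 2.85; composite reliability = 0.8851.
Mean component reliability = 0.8150.
Difference = 0.8851 − 0.8150 = 0.070.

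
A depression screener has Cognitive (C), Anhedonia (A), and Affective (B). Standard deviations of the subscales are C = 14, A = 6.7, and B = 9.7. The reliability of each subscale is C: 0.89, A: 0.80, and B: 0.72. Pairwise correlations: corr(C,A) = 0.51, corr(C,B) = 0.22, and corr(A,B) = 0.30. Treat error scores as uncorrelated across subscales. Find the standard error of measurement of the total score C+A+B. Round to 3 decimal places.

7.542

Var(total) = 334.98 + 194.422 = 529.402.
True-score variance = 278.097 + 194.422 = 472.519, so reliability = 0.8926.
Error variance = 529.402 − 472.519 = 56.8832; SEM = √56.8832 = 7.542.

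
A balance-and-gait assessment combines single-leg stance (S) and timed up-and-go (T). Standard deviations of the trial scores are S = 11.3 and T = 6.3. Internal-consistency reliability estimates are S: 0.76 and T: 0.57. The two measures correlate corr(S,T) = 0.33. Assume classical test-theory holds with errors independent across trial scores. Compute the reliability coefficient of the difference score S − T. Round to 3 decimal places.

0.604

Var(S−T) = 11.3² + 6.3² − 2·11.3·6.3·0.33 = 167.38 − 46.9854 = 120.395.
Because errors are independent across components, Cov(Tᵢ,Tⱼ) = Cov(Xᵢ,Xⱼ); the off-diagonal part of the true-score variance is the same as above.
True-score variance = [11.3²·0.76 + 6.3²·0.57] − 46.9854 = 119.668 − 46.9854 = 72.6823.
Reliability = 72.6823 / 120.395 = 0.604.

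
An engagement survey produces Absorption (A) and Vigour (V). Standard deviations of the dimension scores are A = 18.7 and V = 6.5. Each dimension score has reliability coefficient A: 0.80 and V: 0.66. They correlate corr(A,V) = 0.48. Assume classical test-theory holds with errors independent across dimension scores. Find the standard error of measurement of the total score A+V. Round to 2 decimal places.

Var(total) = 391.94 + 116.688 = 508.628.
True-score variance = 307.637 + 116.688 = 424.325, so reliability = 0.8343.
Error variance = 508.628 − 424.325 = 84.303; SEM = √84.303 = 9.18.

9.18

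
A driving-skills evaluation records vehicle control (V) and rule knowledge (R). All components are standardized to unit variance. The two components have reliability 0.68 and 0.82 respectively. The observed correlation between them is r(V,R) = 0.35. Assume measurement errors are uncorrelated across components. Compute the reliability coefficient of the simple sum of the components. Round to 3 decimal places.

0.815

Var(V+R) = 2 + 2·[0.35] = 2 + 0.7 = 2.7.
Under uncorrelated errors the observed covariances equal the true-score covariances, so only the own-variance terms attenuate.
True-score variance = [0.68 + 0.82] + 0.7 = 1.5 + 0.7 = 2.2.
Reliability = 2.2 / 2.7 = 0.815.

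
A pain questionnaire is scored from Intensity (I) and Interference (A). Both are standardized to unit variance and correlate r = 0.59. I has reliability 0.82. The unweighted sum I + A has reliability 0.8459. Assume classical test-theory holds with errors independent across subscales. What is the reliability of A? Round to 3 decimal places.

Var(I+A) = 2 + 2·0.59 = 3.180.
True-score variance = ρ_I + ρ_A + 2·0.59, so 0.8459 = (0.82 + ρ_A + 1.18) / 3.180.
ρ_A = 0.8459·3.180 − 0.82 − 1.18 = 0.690.

0.690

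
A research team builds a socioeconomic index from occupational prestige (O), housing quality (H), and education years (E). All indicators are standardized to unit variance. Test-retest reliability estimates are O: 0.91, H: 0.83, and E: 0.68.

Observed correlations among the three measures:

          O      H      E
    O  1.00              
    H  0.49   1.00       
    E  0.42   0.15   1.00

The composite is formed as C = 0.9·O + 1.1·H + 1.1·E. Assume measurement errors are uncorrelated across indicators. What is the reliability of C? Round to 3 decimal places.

Var(C) = 0.9² + 1.1² + 1.1² + 2·[0.99·0.49 + 0.99·0.42 + 1.21·0.15] = 3.23 + 2.1648 = 5.3948.
Because errors are independent across components, Cov(Tᵢ,Tⱼ) = Cov(Xᵢ,Xⱼ); the off-diagonal part of the true-score variance is the same as above.
True-score variance = [0.9²·0.91 + 1.1²·0.83 + 1.1²·0.68] + 2.1648 = 2.5642 + 2.1648 = 4.729.
Reliability = 4.729 / 5.3948 = 0.877.

0.877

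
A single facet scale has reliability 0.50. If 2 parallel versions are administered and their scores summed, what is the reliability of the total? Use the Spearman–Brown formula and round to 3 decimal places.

ρ_k = kρ / (1 + (k−1)ρ) = 2·0.50 / (1 + 1·0.50) = 1.000 / 1.500 = 0.667.

0.667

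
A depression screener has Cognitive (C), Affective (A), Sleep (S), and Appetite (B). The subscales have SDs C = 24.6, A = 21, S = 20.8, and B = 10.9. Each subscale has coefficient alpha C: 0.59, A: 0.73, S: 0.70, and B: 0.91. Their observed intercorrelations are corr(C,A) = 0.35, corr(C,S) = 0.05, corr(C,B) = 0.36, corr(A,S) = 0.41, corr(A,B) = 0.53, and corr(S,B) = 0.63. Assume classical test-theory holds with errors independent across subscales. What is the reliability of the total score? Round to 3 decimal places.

0.836

Var(C+A+S+B) = 24.6² + 21² + 20.8² + 10.9² + 2·[24.6·21·0.35 + 24.6·20.8·0.05 + 24.6·10.9·0.36 + 21·20.8·0.41 + 21·10.9·0.53 + 20.8·10.9·0.63] = 1597.61 + 1492.33 = 3089.94.
Under uncorrelated errors the observed covariances equal the true-score covariances, so only the own-variance terms attenuate.
True-score variance = [24.6²·0.59 + 21²·0.73 + 20.8²·0.70 + 10.9²·0.91] + 1492.33 = 1089.94 + 1492.33 = 2582.27.
Reliability = 2582.27 / 3089.94 = 0.836.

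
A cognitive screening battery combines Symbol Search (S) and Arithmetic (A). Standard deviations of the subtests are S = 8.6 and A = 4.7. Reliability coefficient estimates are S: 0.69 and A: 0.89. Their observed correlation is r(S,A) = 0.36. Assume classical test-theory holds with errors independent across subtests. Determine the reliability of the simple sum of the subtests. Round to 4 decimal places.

Var(S+A) = 8.6² + 4.7² + 2·[8.6·4.7·0.36] = 96.05 + 29.1024 = 125.152.
Because errors are independent across components, Cov(Tᵢ,Tⱼ) = Cov(Xᵢ,Xⱼ); the off-diagonal part of the true-score variance is the same as above.
True-score variance = [8.6²·0.69 + 4.7²·0.89] + 29.1024 = 70.6925 + 29.1024 = 99.7949.
Reliability = 99.7949 / 125.152 = 0.7974.

0.7974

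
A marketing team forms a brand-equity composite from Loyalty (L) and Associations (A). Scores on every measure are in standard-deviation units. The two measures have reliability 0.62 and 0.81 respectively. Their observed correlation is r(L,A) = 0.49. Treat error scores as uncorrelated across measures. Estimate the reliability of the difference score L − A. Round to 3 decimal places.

0.441

Var(L−A) = 1 + 1 − 2·0.49 = 2 − 0.98 = 1.02.
Under uncorrelated errors the observed covariances equal the true-score covariances, so only the own-variance terms attenuate.
True-score variance = [0.62 + 0.81] − 0.98 = 1.43 − 0.98 = 0.45.
Reliability = 0.45 / 1.02 = 0.441.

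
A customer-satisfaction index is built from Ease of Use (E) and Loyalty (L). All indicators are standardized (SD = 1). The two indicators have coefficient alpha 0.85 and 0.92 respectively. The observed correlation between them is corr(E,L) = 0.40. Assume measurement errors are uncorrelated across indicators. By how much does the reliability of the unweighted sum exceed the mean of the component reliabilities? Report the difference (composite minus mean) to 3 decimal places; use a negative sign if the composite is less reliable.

Var(sum) = 2 + 0.8 = 2.8; true-score variance = 1.77 + 0.8 = 2.57; composite reliability = 0.9179.
Mean component reliability = 0.8850.
Difference = 0.9179 − 0.8850 = 0.033.

0.033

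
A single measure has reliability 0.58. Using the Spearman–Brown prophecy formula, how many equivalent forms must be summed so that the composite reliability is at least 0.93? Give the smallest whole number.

10

k ≥ ρ*(1−ρ₁)/(ρ₁(1−ρ*)) = 0.93·0.42 / (0.58·0.07) = 9.621.
Smallest integer k = 10.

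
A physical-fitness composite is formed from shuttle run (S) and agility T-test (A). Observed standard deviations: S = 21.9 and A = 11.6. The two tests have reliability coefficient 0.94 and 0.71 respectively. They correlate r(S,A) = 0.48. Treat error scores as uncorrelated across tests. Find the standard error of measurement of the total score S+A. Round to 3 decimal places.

8.234

Var(total) = 614.17 + 243.878 = 858.048.
True-score variance = 546.371 + 243.878 = 790.249, so reliability = 0.9210.
Error variance = 858.048 − 790.249 = 67.799; SEM = √67.799 = 8.234.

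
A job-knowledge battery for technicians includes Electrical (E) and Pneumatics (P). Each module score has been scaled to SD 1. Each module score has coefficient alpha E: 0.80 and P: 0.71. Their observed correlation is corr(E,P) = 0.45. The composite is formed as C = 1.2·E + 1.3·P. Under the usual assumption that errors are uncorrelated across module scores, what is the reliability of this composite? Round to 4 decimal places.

Var(C) = 1.2² + 1.3² + 2·[1.56·0.45] = 3.13 + 1.404 = 4.534.
With uncorrelated errors the cross-covariances are all true-score covariance, so they carry over unchanged; only the diagonal terms shrink to ρᵢσᵢ².
True-score variance = [1.2²·0.80 + 1.3²·0.71] + 1.404 = 2.3519 + 1.404 = 3.7559.
Reliability = 3.7559 / 4.534 = 0.8284.

0.8284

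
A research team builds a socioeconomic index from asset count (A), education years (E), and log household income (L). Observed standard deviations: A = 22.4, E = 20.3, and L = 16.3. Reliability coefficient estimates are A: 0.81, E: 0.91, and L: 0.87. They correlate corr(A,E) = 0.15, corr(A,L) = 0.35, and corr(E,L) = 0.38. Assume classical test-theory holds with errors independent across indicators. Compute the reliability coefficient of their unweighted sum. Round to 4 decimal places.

Var(A+E+L) = 22.4² + 20.3² + 16.3² + 2·[22.4·20.3·0.15 + 22.4·16.3·0.35 + 20.3·16.3·0.38] = 1179.54 + 643.476 = 1823.02.
Because errors are independent across components, Cov(Tᵢ,Tⱼ) = Cov(Xᵢ,Xⱼ); the off-diagonal part of the true-score variance is the same as above.
True-score variance = [22.4²·0.81 + 20.3²·0.91 + 16.3²·0.87] + 643.476 = 1012.58 + 643.476 = 1656.05.
Reliability = 1656.05 / 1823.02 = 0.9084.

0.9084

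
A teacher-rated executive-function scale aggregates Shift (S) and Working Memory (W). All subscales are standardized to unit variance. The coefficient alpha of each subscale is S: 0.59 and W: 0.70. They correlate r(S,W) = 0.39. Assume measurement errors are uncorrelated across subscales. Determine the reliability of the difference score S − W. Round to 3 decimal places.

Var(S−W) = 1 + 1 − 2·0.39 = 2 − 0.78 = 1.22.
With uncorrelated errors the cross-covariances are all true-score covariance, so they carry over unchanged; only the diagonal terms shrink to ρᵢσᵢ².
True-score variance = [0.59 + 0.70] − 0.78 = 1.29 − 0.78 = 0.51.
Reliability = 0.51 / 1.22 = 0.418.

0.418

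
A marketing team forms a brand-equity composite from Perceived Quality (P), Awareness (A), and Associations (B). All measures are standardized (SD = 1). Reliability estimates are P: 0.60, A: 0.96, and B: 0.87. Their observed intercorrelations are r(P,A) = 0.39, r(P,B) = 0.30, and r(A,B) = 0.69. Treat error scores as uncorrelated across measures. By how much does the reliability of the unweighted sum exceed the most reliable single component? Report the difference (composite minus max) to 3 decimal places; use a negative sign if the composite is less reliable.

-0.059

Var(sum) = 3 + 2.76 = 5.76; true-score variance = 2.43 + 2.76 = 5.19; composite reliability = 0.9010.
Max component reliability = 0.9600.
Difference = 0.9010 − 0.9600 = -0.059.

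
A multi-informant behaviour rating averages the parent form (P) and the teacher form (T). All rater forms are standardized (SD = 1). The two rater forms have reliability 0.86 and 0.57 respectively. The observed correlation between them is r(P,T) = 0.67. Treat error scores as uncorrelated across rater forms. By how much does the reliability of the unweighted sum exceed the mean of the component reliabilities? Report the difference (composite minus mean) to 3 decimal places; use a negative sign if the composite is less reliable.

0.114

Var(sum) = 2 + 1.34 = 3.34; true-score variance = 1.43 + 1.34 = 2.77; composite reliability = 0.8293.
Mean component reliability = 0.7150.
Difference = 0.8293 − 0.7150 = 0.114.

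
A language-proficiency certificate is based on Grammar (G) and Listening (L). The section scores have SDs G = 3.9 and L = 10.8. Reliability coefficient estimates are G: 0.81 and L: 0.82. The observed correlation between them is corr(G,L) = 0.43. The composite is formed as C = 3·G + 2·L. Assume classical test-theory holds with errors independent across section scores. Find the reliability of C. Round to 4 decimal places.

0.8660

Var(C) = 3²·3.9² + 2²·10.8² + 2·[6·3.9·10.8·0.43] = 603.45 + 217.339 = 820.789.
Because errors are independent across components, Cov(Tᵢ,Tⱼ) = Cov(Xᵢ,Xⱼ); the off-diagonal part of the true-score variance is the same as above.
True-score variance = [3²·3.9²·0.81 + 2²·10.8²·0.82] + 217.339 = 493.46 + 217.339 = 710.799.
Reliability = 710.799 / 820.789 = 0.8660.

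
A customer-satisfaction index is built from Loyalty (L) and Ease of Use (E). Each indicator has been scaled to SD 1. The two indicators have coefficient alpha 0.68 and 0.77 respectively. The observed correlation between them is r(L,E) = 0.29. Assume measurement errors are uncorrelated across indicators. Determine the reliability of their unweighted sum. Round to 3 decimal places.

0.787

Var(L+E) = 2 + 2·[0.29] = 2 + 0.58 = 2.58.
Because errors are independent across components, Cov(Tᵢ,Tⱼ) = Cov(Xᵢ,Xⱼ); the off-diagonal part of the true-score variance is the same as above.
True-score variance = [0.68 + 0.77] + 0.58 = 1.45 + 0.58 = 2.03.
Reliability = 2.03 / 2.58 = 0.787.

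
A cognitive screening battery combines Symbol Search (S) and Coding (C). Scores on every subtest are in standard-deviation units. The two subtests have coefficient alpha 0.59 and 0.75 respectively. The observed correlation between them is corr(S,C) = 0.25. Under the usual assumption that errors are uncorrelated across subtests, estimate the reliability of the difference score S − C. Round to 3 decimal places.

0.560

Var(S−C) = 1 + 1 − 2·0.25 = 2 − 0.5 = 1.5.
Under uncorrelated errors the observed covariances equal the true-score covariances, so only the own-variance terms attenuate.
True-score variance = [0.59 + 0.75] − 0.5 = 1.34 − 0.5 = 0.84.
Reliability = 0.84 / 1.5 = 0.560.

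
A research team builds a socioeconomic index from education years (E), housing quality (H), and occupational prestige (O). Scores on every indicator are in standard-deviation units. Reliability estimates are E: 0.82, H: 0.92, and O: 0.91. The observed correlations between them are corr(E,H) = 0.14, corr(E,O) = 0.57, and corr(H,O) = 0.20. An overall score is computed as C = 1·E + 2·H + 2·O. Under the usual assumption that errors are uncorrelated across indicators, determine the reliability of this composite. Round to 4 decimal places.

Var(C) = 1 + 2² + 2² + 2·[2·0.14 + 2·0.57 + 4·0.20] = 9 + 4.44 = 13.44.
Because errors are independent across components, Cov(Tᵢ,Tⱼ) = Cov(Xᵢ,Xⱼ); the off-diagonal part of the true-score variance is the same as above.
True-score variance = [0.82 + 2²·0.92 + 2²·0.91] + 4.44 = 8.14 + 4.44 = 12.58.
Reliability = 12.58 / 13.44 = 0.9360.

0.9360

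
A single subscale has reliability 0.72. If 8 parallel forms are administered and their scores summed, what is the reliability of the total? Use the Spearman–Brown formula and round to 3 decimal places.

ρ_k = kρ / (1 + (k−1)ρ) = 8·0.72 / (1 + 7·0.72) = 5.760 / 6.040 = 0.954.

0.954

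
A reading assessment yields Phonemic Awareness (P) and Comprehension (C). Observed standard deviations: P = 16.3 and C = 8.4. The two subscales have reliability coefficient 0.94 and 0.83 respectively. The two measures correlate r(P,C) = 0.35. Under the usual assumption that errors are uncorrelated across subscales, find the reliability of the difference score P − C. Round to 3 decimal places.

Var(P−C) = 16.3² + 8.4² − 2·16.3·8.4·0.35 = 336.25 − 95.844 = 240.406.
Under uncorrelated errors the observed covariances equal the true-score covariances, so only the own-variance terms attenuate.
True-score variance = [16.3²·0.94 + 8.4²·0.83] − 95.844 = 308.313 − 95.844 = 212.469.
Reliability = 212.469 / 240.406 = 0.884.

0.884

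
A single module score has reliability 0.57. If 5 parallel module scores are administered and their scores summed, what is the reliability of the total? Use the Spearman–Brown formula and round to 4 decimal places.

ρ_k = kρ / (1 + (k−1)ρ) = 5·0.57 / (1 + 4·0.57) = 2.850 / 3.280 = 0.8689.

0.8689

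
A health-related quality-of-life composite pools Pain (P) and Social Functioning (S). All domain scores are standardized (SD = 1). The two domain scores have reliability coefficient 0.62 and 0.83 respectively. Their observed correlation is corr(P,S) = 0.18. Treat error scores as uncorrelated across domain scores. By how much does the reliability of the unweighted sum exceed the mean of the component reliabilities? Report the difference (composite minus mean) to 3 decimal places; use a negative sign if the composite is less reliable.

0.042

Var(sum) = 2 + 0.36 = 2.36; true-score variance = 1.45 + 0.36 = 1.81; composite reliability = 0.7669.
Mean component reliability = 0.7250.
Difference = 0.7669 − 0.7250 = 0.042.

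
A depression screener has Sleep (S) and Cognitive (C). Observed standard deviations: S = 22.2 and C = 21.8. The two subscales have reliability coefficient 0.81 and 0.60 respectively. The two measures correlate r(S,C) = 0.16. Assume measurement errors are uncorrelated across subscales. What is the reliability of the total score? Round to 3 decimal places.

Var(S+C) = 22.2² + 21.8² + 2·[22.2·21.8·0.16] = 968.08 + 154.867 = 1122.95.
Under uncorrelated errors the observed covariances equal the true-score covariances, so only the own-variance terms attenuate.
True-score variance = [22.2²·0.81 + 21.8²·0.60] + 154.867 = 684.344 + 154.867 = 839.212.
Reliability = 839.212 / 1122.95 = 0.747.

0.747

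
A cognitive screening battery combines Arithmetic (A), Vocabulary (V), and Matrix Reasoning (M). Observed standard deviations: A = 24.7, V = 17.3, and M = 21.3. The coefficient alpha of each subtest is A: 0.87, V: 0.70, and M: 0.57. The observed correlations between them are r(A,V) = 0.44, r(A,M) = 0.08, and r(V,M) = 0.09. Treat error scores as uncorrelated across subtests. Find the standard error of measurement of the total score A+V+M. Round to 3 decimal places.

Var(total) = 1363.07 + 526.539 = 1889.61.
True-score variance = 998.885 + 526.539 = 1525.42, so reliability = 0.8073.
Error variance = 1889.61 − 1525.42 = 364.185; SEM = √364.185 = 19.084.

19.084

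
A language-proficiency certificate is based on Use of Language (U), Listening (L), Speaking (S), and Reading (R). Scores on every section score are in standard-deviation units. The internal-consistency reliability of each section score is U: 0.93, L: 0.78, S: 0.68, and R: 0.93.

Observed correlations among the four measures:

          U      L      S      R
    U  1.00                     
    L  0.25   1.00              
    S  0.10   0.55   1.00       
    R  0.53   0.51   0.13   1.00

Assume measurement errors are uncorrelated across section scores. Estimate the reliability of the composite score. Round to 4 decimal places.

0.9165

Var(U+L+S+R) = 4 + 2·[0.25 + 0.10 + 0.53 + 0.55 + 0.51 + 0.13] = 4 + 4.14 = 8.14.
With uncorrelated errors the cross-covariances are all true-score covariance, so they carry over unchanged; only the diagonal terms shrink to ρᵢσᵢ².
True-score variance = [0.93 + 0.78 + 0.68 + 0.93] + 4.14 = 3.32 + 4.14 = 7.46.
Reliability = 7.46 / 8.14 = 0.9165.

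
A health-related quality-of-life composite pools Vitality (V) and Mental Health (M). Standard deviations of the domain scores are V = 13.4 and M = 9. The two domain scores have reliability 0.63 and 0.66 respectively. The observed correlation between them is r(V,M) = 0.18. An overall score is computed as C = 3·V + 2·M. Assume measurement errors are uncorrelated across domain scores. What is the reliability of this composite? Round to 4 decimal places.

Var(C) = 3²·13.4² + 2²·9² + 2·[6·13.4·9·0.18] = 1940.04 + 260.496 = 2200.54.
Under uncorrelated errors the observed covariances equal the true-score covariances, so only the own-variance terms attenuate.
True-score variance = [3²·13.4²·0.63 + 2²·9²·0.66] + 260.496 = 1231.95 + 260.496 = 1492.44.
Reliability = 1492.44 / 2200.54 = 0.6782.

0.6782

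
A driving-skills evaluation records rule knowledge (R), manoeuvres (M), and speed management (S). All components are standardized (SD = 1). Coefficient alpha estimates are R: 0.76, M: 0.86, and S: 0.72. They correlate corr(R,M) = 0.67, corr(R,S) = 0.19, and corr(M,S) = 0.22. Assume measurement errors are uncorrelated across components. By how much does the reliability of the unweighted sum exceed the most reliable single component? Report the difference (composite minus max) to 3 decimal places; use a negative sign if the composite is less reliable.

Var(sum) = 3 + 2.16 = 5.16; true-score variance = 2.34 + 2.16 = 4.5; composite reliability = 0.8721.
Max component reliability = 0.8600.
Difference = 0.8721 − 0.8600 = 0.012.

0.012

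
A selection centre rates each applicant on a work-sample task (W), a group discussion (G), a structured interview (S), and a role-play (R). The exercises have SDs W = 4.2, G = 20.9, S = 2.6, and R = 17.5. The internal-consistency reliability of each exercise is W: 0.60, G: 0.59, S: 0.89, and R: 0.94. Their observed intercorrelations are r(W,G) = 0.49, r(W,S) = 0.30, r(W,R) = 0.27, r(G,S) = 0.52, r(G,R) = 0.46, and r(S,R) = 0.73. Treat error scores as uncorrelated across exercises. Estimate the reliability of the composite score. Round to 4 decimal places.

0.8490

Var(W+G+S+R) = 4.2² + 20.9² + 2.6² + 17.5² + 2·[4.2·20.9·0.49 + 4.2·2.6·0.30 + 4.2·17.5·0.27 + 20.9·2.6·0.52 + 20.9·17.5·0.46 + 2.6·17.5·0.73] = 767.46 + 591.7 = 1359.16.
With uncorrelated errors the cross-covariances are all true-score covariance, so they carry over unchanged; only the diagonal terms shrink to ρᵢσᵢ².
True-score variance = [4.2²·0.60 + 20.9²·0.59 + 2.6²·0.89 + 17.5²·0.94] + 591.7 = 562.193 + 591.7 = 1153.89.
Reliability = 1153.89 / 1359.16 = 0.8490.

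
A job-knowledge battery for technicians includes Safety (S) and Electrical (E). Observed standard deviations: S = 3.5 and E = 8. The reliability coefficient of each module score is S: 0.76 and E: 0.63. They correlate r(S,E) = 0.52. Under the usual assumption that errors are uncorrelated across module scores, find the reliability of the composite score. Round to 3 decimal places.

0.747

Var(S+E) = 3.5² + 8² + 2·[3.5·8·0.52] = 76.25 + 29.12 = 105.37.
Because errors are independent across components, Cov(Tᵢ,Tⱼ) = Cov(Xᵢ,Xⱼ); the off-diagonal part of the true-score variance is the same as above.
True-score variance = [3.5²·0.76 + 8²·0.63] + 29.12 = 49.63 + 29.12 = 78.75.
Reliability = 78.75 / 105.37 = 0.747.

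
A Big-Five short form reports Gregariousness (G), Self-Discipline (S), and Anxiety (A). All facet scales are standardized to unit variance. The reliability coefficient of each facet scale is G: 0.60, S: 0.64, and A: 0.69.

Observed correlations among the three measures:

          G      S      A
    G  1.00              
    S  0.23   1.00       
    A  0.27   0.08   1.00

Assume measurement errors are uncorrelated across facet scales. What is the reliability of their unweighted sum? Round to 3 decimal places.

0.743

Var(G+S+A) = 3 + 2·[0.23 + 0.27 + 0.08] = 3 + 1.16 = 4.16.
Because errors are independent across components, Cov(Tᵢ,Tⱼ) = Cov(Xᵢ,Xⱼ); the off-diagonal part of the true-score variance is the same as above.
True-score variance = [0.60 + 0.64 + 0.69] + 1.16 = 1.93 + 1.16 = 3.09.
Reliability = 3.09 / 4.16 = 0.743.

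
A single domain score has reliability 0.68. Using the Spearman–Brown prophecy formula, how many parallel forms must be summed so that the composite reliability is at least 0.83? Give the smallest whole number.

3

k ≥ ρ*(1−ρ₁)/(ρ₁(1−ρ*)) = 0.83·0.32 / (0.68·0.17) = 2.298.
Smallest integer k = 3.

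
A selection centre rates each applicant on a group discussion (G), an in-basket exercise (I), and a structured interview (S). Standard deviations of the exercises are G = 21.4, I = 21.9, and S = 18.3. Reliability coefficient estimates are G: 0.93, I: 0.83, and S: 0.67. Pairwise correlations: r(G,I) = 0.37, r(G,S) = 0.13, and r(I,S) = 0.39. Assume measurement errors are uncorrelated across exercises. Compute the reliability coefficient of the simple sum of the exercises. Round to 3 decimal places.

0.890

Var(G+I+S) = 21.4² + 21.9² + 18.3² + 2·[21.4·21.9·0.37 + 21.4·18.3·0.13 + 21.9·18.3·0.39] = 1272.46 + 761.23 = 2033.69.
Because errors are independent across components, Cov(Tᵢ,Tⱼ) = Cov(Xᵢ,Xⱼ); the off-diagonal part of the true-score variance is the same as above.
True-score variance = [21.4²·0.93 + 21.9²·0.83 + 18.3²·0.67] + 761.23 = 1048.36 + 761.23 = 1809.59.
Reliability = 1809.59 / 2033.69 = 0.890.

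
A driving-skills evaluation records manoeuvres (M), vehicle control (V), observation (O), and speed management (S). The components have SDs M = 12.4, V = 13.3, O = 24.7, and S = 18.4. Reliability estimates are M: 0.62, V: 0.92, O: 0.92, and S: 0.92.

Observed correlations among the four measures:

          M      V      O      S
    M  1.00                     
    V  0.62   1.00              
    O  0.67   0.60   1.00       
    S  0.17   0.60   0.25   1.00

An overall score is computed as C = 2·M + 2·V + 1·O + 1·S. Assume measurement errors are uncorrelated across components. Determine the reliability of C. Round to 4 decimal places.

Var(C) = 2²·12.4² + 2²·13.3² + 24.7² + 18.4² + 2·[4·12.4·13.3·0.62 + 2·12.4·24.7·0.67 + 2·12.4·18.4·0.17 + 2·13.3·24.7·0.60 + 2·13.3·18.4·0.60 + 24.7·18.4·0.25] = 2271.25 + 3396.97 = 5668.22.
Under uncorrelated errors the observed covariances equal the true-score covariances, so only the own-variance terms attenuate.
True-score variance = [2²·12.4²·0.62 + 2²·13.3²·0.92 + 24.7²·0.92 + 18.4²·0.92] + 3396.97 = 1905.04 + 3396.97 = 5302.01.
Reliability = 5302.01 / 5668.22 = 0.9354.

0.9354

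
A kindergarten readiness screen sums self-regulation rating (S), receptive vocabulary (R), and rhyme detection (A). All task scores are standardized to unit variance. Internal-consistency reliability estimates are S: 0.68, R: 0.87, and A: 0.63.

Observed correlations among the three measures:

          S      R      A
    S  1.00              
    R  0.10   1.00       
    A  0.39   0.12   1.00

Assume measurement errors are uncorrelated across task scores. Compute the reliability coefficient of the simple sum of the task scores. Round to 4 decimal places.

0.8057

Var(S+R+A) = 3 + 2·[0.10 + 0.39 + 0.12] = 3 + 1.22 = 4.22.
Under uncorrelated errors the observed covariances equal the true-score covariances, so only the own-variance terms attenuate.
True-score variance = [0.68 + 0.87 + 0.63] + 1.22 = 2.18 + 1.22 = 3.4.
Reliability = 3.4 / 4.22 = 0.8057.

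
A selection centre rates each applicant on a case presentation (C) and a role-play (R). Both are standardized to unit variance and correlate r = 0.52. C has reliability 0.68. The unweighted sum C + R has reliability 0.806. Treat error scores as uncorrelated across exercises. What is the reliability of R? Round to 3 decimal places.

Var(C+R) = 2 + 2·0.52 = 3.040.
True-score variance = ρ_C + ρ_R + 2·0.52, so 0.806 = (0.68 + ρ_R + 1.04) / 3.040.
ρ_R = 0.806·3.040 − 0.68 − 1.04 = 0.730.

0.730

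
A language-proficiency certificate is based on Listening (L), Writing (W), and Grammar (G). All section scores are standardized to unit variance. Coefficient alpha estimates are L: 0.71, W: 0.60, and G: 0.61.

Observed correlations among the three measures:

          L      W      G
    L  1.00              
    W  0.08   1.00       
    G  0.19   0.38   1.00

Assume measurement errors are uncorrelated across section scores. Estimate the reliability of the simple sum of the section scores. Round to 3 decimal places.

0.749

Var(L+W+G) = 3 + 2·[0.08 + 0.19 + 0.38] = 3 + 1.3 = 4.3.
Because errors are independent across components, Cov(Tᵢ,Tⱼ) = Cov(Xᵢ,Xⱼ); the off-diagonal part of the true-score variance is the same as above.
True-score variance = [0.71 + 0.60 + 0.61] + 1.3 = 1.92 + 1.3 = 3.22.
Reliability = 3.22 / 4.3 = 0.749.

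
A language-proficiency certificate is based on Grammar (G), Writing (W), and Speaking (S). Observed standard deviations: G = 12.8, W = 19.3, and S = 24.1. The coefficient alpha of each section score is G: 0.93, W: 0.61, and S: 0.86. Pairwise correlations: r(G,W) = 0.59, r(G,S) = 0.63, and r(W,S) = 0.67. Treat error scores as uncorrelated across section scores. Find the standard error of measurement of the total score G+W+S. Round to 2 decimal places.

Var(total) = 1117.14 + 1303.47 = 2420.61.
True-score variance = 879.087 + 1303.47 = 2182.55, so reliability = 0.9017.
Error variance = 2420.61 − 2182.55 = 238.053; SEM = √238.053 = 15.43.

15.43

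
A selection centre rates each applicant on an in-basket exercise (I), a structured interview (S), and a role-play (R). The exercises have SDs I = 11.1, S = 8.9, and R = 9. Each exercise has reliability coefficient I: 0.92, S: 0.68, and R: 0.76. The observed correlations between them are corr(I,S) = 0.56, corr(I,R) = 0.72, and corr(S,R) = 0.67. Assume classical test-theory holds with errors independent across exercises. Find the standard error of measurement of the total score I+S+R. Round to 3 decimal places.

Var(total) = 283.42 + 361.835 = 645.255.
True-score variance = 228.776 + 361.835 = 590.611, so reliability = 0.9153.
Error variance = 645.255 − 590.611 = 54.644; SEM = √54.644 = 7.392.

7.392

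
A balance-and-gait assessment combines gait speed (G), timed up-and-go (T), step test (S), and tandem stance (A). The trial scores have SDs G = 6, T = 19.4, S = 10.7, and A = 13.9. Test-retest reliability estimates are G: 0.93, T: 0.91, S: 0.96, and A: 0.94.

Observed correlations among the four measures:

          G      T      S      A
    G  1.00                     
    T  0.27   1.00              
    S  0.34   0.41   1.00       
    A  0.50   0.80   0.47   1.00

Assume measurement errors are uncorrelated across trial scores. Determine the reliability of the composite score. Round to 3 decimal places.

0.968

Var(G+T+S+A) = 6² + 19.4² + 10.7² + 13.9² + 2·[6·19.4·0.27 + 6·10.7·0.34 + 6·13.9·0.50 + 19.4·10.7·0.41 + 19.4·13.9·0.80 + 10.7·13.9·0.47] = 720.06 + 931.39 = 1651.45.
Under uncorrelated errors the observed covariances equal the true-score covariances, so only the own-variance terms attenuate.
True-score variance = [6²·0.93 + 19.4²·0.91 + 10.7²·0.96 + 13.9²·0.94] + 931.39 = 667.495 + 931.39 = 1598.89.
Reliability = 1598.89 / 1651.45 = 0.968.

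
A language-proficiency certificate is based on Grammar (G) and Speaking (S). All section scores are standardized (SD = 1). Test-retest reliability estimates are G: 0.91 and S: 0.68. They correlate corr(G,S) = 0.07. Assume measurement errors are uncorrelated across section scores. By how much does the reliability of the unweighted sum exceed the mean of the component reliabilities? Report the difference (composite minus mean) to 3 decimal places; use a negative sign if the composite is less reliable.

0.013

Var(sum) = 2 + 0.14 = 2.14; true-score variance = 1.59 + 0.14 = 1.73; composite reliability = 0.8084.
Mean component reliability = 0.7950.
Difference = 0.8084 − 0.7950 = 0.013.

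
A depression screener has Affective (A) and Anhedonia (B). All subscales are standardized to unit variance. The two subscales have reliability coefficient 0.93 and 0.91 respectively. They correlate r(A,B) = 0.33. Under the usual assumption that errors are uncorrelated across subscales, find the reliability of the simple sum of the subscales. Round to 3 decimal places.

0.940

Var(A+B) = 2 + 2·[0.33] = 2 + 0.66 = 2.66.
Because errors are independent across components, Cov(Tᵢ,Tⱼ) = Cov(Xᵢ,Xⱼ); the off-diagonal part of the true-score variance is the same as above.
True-score variance = [0.93 + 0.91] + 0.66 = 1.84 + 0.66 = 2.5.
Reliability = 2.5 / 2.66 = 0.940.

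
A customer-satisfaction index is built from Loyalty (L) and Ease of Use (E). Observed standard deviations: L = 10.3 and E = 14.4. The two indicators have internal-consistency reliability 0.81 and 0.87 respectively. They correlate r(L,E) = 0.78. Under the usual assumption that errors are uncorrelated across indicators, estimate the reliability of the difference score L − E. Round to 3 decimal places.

Var(L−E) = 10.3² + 14.4² − 2·10.3·14.4·0.78 = 313.45 − 231.379 = 82.0708.
Because errors are independent across components, Cov(Tᵢ,Tⱼ) = Cov(Xᵢ,Xⱼ); the off-diagonal part of the true-score variance is the same as above.
True-score variance = [10.3²·0.81 + 14.4²·0.87] − 231.379 = 266.336 − 231.379 = 34.9569.
Reliability = 34.9569 / 82.0708 = 0.426.

0.426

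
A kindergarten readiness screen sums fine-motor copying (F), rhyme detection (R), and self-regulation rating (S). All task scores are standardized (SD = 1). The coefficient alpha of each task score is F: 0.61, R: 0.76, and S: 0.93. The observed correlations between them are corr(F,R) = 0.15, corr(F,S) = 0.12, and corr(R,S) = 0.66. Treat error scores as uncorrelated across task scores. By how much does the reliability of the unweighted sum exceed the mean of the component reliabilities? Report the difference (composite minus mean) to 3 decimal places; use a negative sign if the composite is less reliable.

Var(sum) = 3 + 1.86 = 4.86; true-score variance = 2.3 + 1.86 = 4.16; composite reliability = 0.8560.
Mean component reliability = 0.7667.
Difference = 0.8560 − 0.7667 = 0.089.

0.089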